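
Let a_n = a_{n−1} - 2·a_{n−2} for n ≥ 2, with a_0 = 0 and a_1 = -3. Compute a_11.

With companion matrix M = [[1, -2], [1, 0]], [a_n, a_{n−1}]ᵀ = M·[a_{n−1}, a_{n−2}]ᵀ, so [a_11, a_10]ᵀ = M^10·[a_1, a_0]ᵀ.
M^10 = [[23, 22], [-11, 34]], giving [a_11, a_10]ᵀ = [[-69], [33]].

-69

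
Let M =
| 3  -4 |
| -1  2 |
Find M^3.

[[59, -92], [-23, 36]]

M^2 = [[13, -20], [-5, 8]]
M^3 = [[59, -92], [-23, 36]]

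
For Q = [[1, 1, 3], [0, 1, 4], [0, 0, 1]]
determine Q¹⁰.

Q = I + N where N = [[0, 1, 3], [0, 0, 4], [0, 0, 0]] is strictly upper-triangular, so N³ = 0.
(I + N)¹⁰ = I + 10·N + 45·N² = [[1, 10, 210], [0, 1, 40], [0, 0, 1]].

[[1, 10, 210], [0, 1, 40], [0, 0, 1]]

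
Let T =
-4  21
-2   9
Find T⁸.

[[-37574, 132405], [-12610, 44391]]

tr T = 5 and det T = 6, so the characteristic polynomial is λ² − (5)λ + (6) with roots 2 and 3.
Eigenvectors give P = [[7, 3], [2, 1]] with P⁻¹ = [[1, -3], [-2, 7]], and T = P·diag(2, 3)·P⁻¹.
Then T⁸ = P·diag(256, 6561)·P⁻¹ = [[1792, 19683], [512, 6561]] · [[1, -3], [-2, 7]] = [[-37574, 132405], [-12610, 44391]].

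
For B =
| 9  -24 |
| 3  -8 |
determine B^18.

B² = B (a projection; rank 1, trace 1), so B^18 = B.

[[9, -24], [3, -8]]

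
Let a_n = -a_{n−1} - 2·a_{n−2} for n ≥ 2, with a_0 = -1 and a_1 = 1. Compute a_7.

With companion matrix C = [[-1, -2], [1, 0]], [a_n, a_{n−1}]ᵀ = C·[a_{n−1}, a_{n−2}]ᵀ, so [a_7, a_6]ᵀ = C⁶·[a_1, a_0]ᵀ.
C⁶ = [[7, 10], [-5, 2]], giving [a_7, a_6]ᵀ = [[-3], [-7]].

-3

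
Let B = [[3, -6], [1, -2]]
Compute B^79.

B² = B (a projection; rank 1, trace 1), so B^79 = B.

[[3, -6], [1, -2]]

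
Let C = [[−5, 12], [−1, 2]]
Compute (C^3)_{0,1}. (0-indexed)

tr C = −3 and det C = 2, so the characteristic polynomial is λ² − (−3)λ + (2) with roots −1 and −2.
Eigenvectors give P = [[3, −4], [1, −1]] with P⁻¹ = [[−1, 4], [−1, 3]], and C = P·diag(−1, −2)·P⁻¹.
Then C^3 = P·diag(−1, −8)·P⁻¹ = [[−3, 32], [−1, 8]] · [[−1, 4], [−1, 3]] = [[−29, 84], [−7, 20]].

84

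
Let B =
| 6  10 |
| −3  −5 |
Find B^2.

B² = B (a projection; rank 1, trace 1), so B^2 = B.

[[6, 10], [−3, −5]]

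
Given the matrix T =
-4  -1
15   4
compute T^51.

[[-4, -1], [15, 4]]

T² = I (check: tr T = 0 and det T = -1), so T^51 = T since 51 is odd.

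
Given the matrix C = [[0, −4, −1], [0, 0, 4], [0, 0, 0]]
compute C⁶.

C is strictly triangular, hence nilpotent: C³ = 0, so C⁶ = 0.

[[0, 0, 0], [0, 0, 0], [0, 0, 0]]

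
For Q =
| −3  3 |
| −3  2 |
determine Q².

[[0, −3], [3, −5]]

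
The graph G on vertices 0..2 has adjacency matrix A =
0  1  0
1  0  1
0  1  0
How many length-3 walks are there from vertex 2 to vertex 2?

0

The number of length-3 walks from vertex 2 to vertex 2 is entry (2,2) of A^3, where A is the adjacency matrix.
A^2 = [[1, 0, 1], [0, 2, 0], [1, 0, 1]]
A^3 = [[0, 2, 0], [2, 0, 2], [0, 2, 0]]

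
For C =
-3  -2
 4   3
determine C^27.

[[-3, -2], [4, 3]]

C² = I (check: tr C = 0 and det C = -1), so C^27 = C since 27 is odd.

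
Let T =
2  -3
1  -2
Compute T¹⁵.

[[2, -3], [1, -2]]

T² = I (check: tr T = 0 and det T = -1), so T¹⁵ = T since 15 is odd.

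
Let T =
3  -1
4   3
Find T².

[[5, -6], [24, 5]]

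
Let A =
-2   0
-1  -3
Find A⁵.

[[-32, 0], [-211, -243]]

tr A = -5 and det A = 6, so the characteristic polynomial is λ² − (-5)λ + (6) with roots -2 and -3.
Eigenvectors give P = [[-1, 0], [1, 1]] with P⁻¹ = [[-1, 0], [1, 1]], and A = P·diag(-2, -3)·P⁻¹.
Then A⁵ = P·diag(-32, -243)·P⁻¹ = [[32, 0], [-32, -243]] · [[-1, 0], [1, 1]] = [[-32, 0], [-211, -243]].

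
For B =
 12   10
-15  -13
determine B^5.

[[582, 550], [-825, -793]]

tr B = -1 and det B = -6, so the characteristic polynomial is λ² − (-1)λ + (-6) with roots 2 and -3.
Eigenvectors give P = [[-1, 2], [1, -3]] with P⁻¹ = [[-3, -2], [-1, -1]], and B = P·diag(2, -3)·P⁻¹.
Then B^5 = P·diag(32, -243)·P⁻¹ = [[-32, -486], [32, 729]] · [[-3, -2], [-1, -1]] = [[582, 550], [-825, -793]].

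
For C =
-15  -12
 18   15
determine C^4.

[[81, 0], [0, 81]]

tr C = 0 and det C = -9, so the characteristic polynomial is λ² − (0)λ + (-9) with roots -3 and 3.
Eigenvectors give P = [[-1, -2], [1, 3]] with P⁻¹ = [[-3, -2], [1, 1]], and C = P·diag(-3, 3)·P⁻¹.
Then C^4 = P·diag(81, 81)·P⁻¹ = [[-81, -162], [81, 243]] · [[-3, -2], [1, 1]] = [[81, 0], [0, 81]].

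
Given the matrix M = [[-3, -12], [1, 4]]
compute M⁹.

[[-3, -12], [1, 4]]

M² = M (a projection; rank 1, trace 1), so M⁹ = M.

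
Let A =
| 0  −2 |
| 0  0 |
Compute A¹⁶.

[[0, 0], [0, 0]]

A is strictly triangular, hence nilpotent: A² = 0, so A¹⁶ = 0.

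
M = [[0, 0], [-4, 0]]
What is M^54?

[[0, 0], [0, 0]]

M is strictly triangular, hence nilpotent: M^2 = 0, so M^54 = 0.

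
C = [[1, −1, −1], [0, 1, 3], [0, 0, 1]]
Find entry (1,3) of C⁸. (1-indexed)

−92

C = I + N where N = [[0, −1, −1], [0, 0, 3], [0, 0, 0]] is strictly upper-triangular, so N³ = 0.
(I + N)⁸ = I + 8·N + 28·N² = [[1, −8, −92], [0, 1, 24], [0, 0, 1]].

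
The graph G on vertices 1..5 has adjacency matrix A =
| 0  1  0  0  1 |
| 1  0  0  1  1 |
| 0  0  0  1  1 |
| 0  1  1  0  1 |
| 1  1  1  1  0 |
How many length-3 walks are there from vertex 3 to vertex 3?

The number of length-3 walks from vertex 3 to vertex 3 is entry (3,3) of A³, where A is the adjacency matrix.
A² = [[2, 1, 1, 2, 1], [1, 3, 2, 1, 2], [1, 2, 2, 1, 1], [2, 1, 1, 3, 2], [1, 2, 1, 2, 4]]
A³ = [[2, 5, 3, 3, 6], [5, 4, 3, 7, 7], [3, 3, 2, 5, 6], [3, 7, 5, 4, 7], [6, 7, 6, 7, 6]]

2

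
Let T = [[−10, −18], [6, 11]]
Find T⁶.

tr T = 1 and det T = −2, so the characteristic polynomial is λ² − (1)λ + (−2) with roots −1 and 2.
Eigenvectors give P = [[2, −3], [−1, 2]] with P⁻¹ = [[2, 3], [1, 2]], and T = P·diag(−1, 2)·P⁻¹.
Then T⁶ = P·diag(1, 64)·P⁻¹ = [[2, −192], [−1, 128]] · [[2, 3], [1, 2]] = [[−188, −378], [126, 253]].

[[−188, −378], [126, 253]]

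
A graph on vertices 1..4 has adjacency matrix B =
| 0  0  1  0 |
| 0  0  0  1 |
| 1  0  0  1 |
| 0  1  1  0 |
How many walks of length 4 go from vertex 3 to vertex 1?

The number of length-4 walks from vertex 3 to vertex 1 is entry (3,1) of B^4, where B is the adjacency matrix.
B^2 = [[1, 0, 0, 1], [0, 1, 1, 0], [0, 1, 2, 0], [1, 0, 0, 2]]
B^3 = [[0, 1, 2, 0], [1, 0, 0, 2], [2, 0, 0, 3], [0, 2, 3, 0]]
B^4 = [[2, 0, 0, 3], [0, 2, 3, 0], [0, 3, 5, 0], [3, 0, 0, 5]]

0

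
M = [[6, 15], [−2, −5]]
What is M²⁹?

M² = M (a projection; rank 1, trace 1), so M²⁹ = M.

[[6, 15], [−2, −5]]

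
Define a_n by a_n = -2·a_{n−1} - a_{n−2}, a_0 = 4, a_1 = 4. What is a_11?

With companion matrix Q = [[-2, -1], [1, 0]], [a_n, a_{n−1}]ᵀ = Q·[a_{n−1}, a_{n−2}]ᵀ, so [a_11, a_10]ᵀ = Q¹⁰·[a_1, a_0]ᵀ.
Q¹⁰ = [[11, 10], [-10, -9]], giving [a_11, a_10]ᵀ = [[84], [-76]].

84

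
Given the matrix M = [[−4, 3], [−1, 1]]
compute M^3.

M^2 = [[13, −9], [3, −2]]
M^3 = [[−43, 30], [−10, 7]]

[[−43, 30], [−10, 7]]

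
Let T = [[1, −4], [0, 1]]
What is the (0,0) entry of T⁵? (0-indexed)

T = I + N where N = [[0, −4], [0, 0]] is strictly upper-triangular, so N² = 0.
(I + N)⁵ = I + 5·N = [[1, −20], [0, 1]].

1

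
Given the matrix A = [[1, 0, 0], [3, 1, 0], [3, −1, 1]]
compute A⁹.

[[1, 0, 0], [27, 1, 0], [−81, −9, 1]]

A = I + N where N = [[0, 0, 0], [3, 0, 0], [3, −1, 0]] is strictly lower-triangular, so N³ = 0.
(I + N)⁹ = I + 9·N + 36·N² = [[1, 0, 0], [27, 1, 0], [−81, −9, 1]].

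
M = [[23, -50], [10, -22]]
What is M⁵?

[[1343, -2750], [550, -1132]]

tr M = 1 and det M = -6, so the characteristic polynomial is λ² − (1)λ + (-6) with roots 3 and -2.
Eigenvectors give P = [[5, 2], [2, 1]] with P⁻¹ = [[1, -2], [-2, 5]], and M = P·diag(3, -2)·P⁻¹.
Then M⁵ = P·diag(243, -32)·P⁻¹ = [[1215, -64], [486, -32]] · [[1, -2], [-2, 5]] = [[1343, -2750], [550, -1132]].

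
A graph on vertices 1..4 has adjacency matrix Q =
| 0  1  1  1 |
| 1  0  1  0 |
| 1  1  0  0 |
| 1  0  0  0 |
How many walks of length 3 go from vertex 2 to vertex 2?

2

The number of length-3 walks from vertex 2 to vertex 2 is entry (2,2) of Q³, where Q is the adjacency matrix.
Q² = [[3, 1, 1, 0], [1, 2, 1, 1], [1, 1, 2, 1], [0, 1, 1, 1]]
Q³ = [[2, 4, 4, 3], [4, 2, 3, 1], [4, 3, 2, 1], [3, 1, 1, 0]]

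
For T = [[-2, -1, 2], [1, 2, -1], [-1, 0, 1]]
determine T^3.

[[-1, -1, 1], [2, 5, -2], [0, 1, 0]]

T^2 = [[1, 0, -1], [1, 3, -1], [1, 1, -1]]
T^3 = [[-1, -1, 1], [2, 5, -2], [0, 1, 0]]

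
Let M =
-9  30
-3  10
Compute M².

[[-9, 30], [-3, 10]]

M² = M (a projection; rank 1, trace 1), so M² = M.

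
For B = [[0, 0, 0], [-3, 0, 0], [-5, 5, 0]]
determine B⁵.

[[0, 0, 0], [0, 0, 0], [0, 0, 0]]

B is strictly triangular, hence nilpotent: B³ = 0, so B⁵ = 0.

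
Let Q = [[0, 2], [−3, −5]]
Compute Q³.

[[30, 38], [−57, −65]]

tr Q = −5 and det Q = 6, so the characteristic polynomial is λ² − (−5)λ + (6) with roots −3 and −2.
Eigenvectors give P = [[−2, −1], [3, 1]] with P⁻¹ = [[1, 1], [−3, −2]], and Q = P·diag(−3, −2)·P⁻¹.
Then Q³ = P·diag(−27, −8)·P⁻¹ = [[54, 8], [−81, −8]] · [[1, 1], [−3, −2]] = [[30, 38], [−57, −65]].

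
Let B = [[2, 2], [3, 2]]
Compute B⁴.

[[196, 160], [240, 196]]

B² = [[10, 8], [12, 10]]
B³ = [[44, 36], [54, 44]]
B⁴ = [[196, 160], [240, 196]]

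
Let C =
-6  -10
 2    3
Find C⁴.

[[76, 150], [-30, -59]]

tr C = -3 and det C = 2, so the characteristic polynomial is λ² − (-3)λ + (2) with roots -2 and -1.
Eigenvectors give P = [[-5, -2], [2, 1]] with P⁻¹ = [[-1, -2], [2, 5]], and C = P·diag(-2, -1)·P⁻¹.
Then C⁴ = P·diag(16, 1)·P⁻¹ = [[-80, -2], [32, 1]] · [[-1, -2], [2, 5]] = [[76, 150], [-30, -59]].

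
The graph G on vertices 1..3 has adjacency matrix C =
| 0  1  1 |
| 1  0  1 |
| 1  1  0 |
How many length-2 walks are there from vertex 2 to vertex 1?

The number of length-2 walks from vertex 2 to vertex 1 is entry (2,1) of C², where C is the adjacency matrix.
C² = [[2, 1, 1], [1, 2, 1], [1, 1, 2]]

1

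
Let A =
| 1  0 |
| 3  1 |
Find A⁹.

[[1, 0], [27, 1]]

A = I + N where N = [[0, 0], [3, 0]] is strictly lower-triangular, so N² = 0.
(I + N)⁹ = I + 9·N = [[1, 0], [27, 1]].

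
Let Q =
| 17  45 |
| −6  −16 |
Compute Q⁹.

tr Q = 1 and det Q = −2, so the characteristic polynomial is λ² − (1)λ + (−2) with roots −1 and 2.
Eigenvectors give P = [[−5, −3], [2, 1]] with P⁻¹ = [[1, 3], [−2, −5]], and Q = P·diag(−1, 2)·P⁻¹.
Then Q⁹ = P·diag(−1, 512)·P⁻¹ = [[5, −1536], [−2, 512]] · [[1, 3], [−2, −5]] = [[3077, 7695], [−1026, −2566]].

[[3077, 7695], [−1026, −2566]]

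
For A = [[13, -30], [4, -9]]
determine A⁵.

tr A = 4 and det A = 3, so the characteristic polynomial is λ² − (4)λ + (3) with roots 1 and 3.
Eigenvectors give P = [[-5, 3], [-2, 1]] with P⁻¹ = [[1, -3], [2, -5]], and A = P·diag(1, 3)·P⁻¹.
Then A⁵ = P·diag(1, 243)·P⁻¹ = [[-5, 729], [-2, 243]] · [[1, -3], [2, -5]] = [[1453, -3630], [484, -1209]].

[[1453, -3630], [484, -1209]]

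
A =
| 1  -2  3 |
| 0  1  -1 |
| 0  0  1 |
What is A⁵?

A = I + N where N = [[0, -2, 3], [0, 0, -1], [0, 0, 0]] is strictly upper-triangular, so N³ = 0.
(I + N)⁵ = I + 5·N + 10·N² = [[1, -10, 35], [0, 1, -5], [0, 0, 1]].

[[1, -10, 35], [0, 1, -5], [0, 0, 1]]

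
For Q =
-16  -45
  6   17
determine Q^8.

[[-1274, -3825], [510, 1531]]

tr Q = 1 and det Q = -2, so the characteristic polynomial is λ² − (1)λ + (-2) with roots 2 and -1.
Eigenvectors give P = [[5, -3], [-2, 1]] with P⁻¹ = [[-1, -3], [-2, -5]], and Q = P·diag(2, -1)·P⁻¹.
Then Q^8 = P·diag(256, 1)·P⁻¹ = [[1280, -3], [-512, 1]] · [[-1, -3], [-2, -5]] = [[-1274, -3825], [510, 1531]].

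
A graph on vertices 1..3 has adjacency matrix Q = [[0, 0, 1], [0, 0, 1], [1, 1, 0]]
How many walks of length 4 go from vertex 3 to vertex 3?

4

The number of length-4 walks from vertex 3 to vertex 3 is entry (3,3) of Q^4, where Q is the adjacency matrix.
Q^2 = [[1, 1, 0], [1, 1, 0], [0, 0, 2]]
Q^3 = [[0, 0, 2], [0, 0, 2], [2, 2, 0]]
Q^4 = [[2, 2, 0], [2, 2, 0], [0, 0, 4]]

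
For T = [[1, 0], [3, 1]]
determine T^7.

T = I + N where N = [[0, 0], [3, 0]] is strictly lower-triangular, so N^2 = 0.
(I + N)^7 = I + 7·N = [[1, 0], [21, 1]].

[[1, 0], [21, 1]]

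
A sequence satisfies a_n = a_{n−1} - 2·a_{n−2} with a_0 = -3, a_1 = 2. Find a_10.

With companion matrix T = [[1, -2], [1, 0]], [a_n, a_{n−1}]ᵀ = T·[a_{n−1}, a_{n−2}]ᵀ, so [a_10, a_9]ᵀ = T⁹·[a_1, a_0]ᵀ.
T⁹ = [[-11, 34], [-17, 6]], giving [a_10, a_9]ᵀ = [[-124], [-52]].

-124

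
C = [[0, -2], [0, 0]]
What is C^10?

C is strictly triangular, hence nilpotent: C^2 = 0, so C^10 = 0.

[[0, 0], [0, 0]]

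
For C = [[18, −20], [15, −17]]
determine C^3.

tr C = 1 and det C = −6, so the characteristic polynomial is λ² − (1)λ + (−6) with roots −2 and 3.
Eigenvectors give P = [[−1, 4], [−1, 3]] with P⁻¹ = [[3, −4], [1, −1]], and C = P·diag(−2, 3)·P⁻¹.
Then C^3 = P·diag(−8, 27)·P⁻¹ = [[8, 108], [8, 81]] · [[3, −4], [1, −1]] = [[132, −140], [105, −113]].

[[132, −140], [105, −113]]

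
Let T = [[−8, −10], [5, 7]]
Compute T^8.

[[12866, 12610], [−6305, −6049]]

tr T = −1 and det T = −6, so the characteristic polynomial is λ² − (−1)λ + (−6) with roots 2 and −3.
Eigenvectors give P = [[−1, −2], [1, 1]] with P⁻¹ = [[1, 2], [−1, −1]], and T = P·diag(2, −3)·P⁻¹.
Then T^8 = P·diag(256, 6561)·P⁻¹ = [[−256, −13122], [256, 6561]] · [[1, 2], [−1, −1]] = [[12866, 12610], [−6305, −6049]].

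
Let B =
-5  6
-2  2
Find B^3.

tr B = -3 and det B = 2, so the characteristic polynomial is λ² − (-3)λ + (2) with roots -1 and -2.
Eigenvectors give P = [[3, 2], [2, 1]] with P⁻¹ = [[-1, 2], [2, -3]], and B = P·diag(-1, -2)·P⁻¹.
Then B^3 = P·diag(-1, -8)·P⁻¹ = [[-3, -16], [-2, -8]] · [[-1, 2], [2, -3]] = [[-29, 42], [-14, 20]].

[[-29, 42], [-14, 20]]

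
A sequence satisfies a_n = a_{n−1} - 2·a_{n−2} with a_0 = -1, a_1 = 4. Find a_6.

With companion matrix B = [[1, -2], [1, 0]], [a_n, a_{n−1}]ᵀ = B·[a_{n−1}, a_{n−2}]ᵀ, so [a_6, a_5]ᵀ = B^5·[a_1, a_0]ᵀ.
B^5 = [[5, 2], [-1, 6]], giving [a_6, a_5]ᵀ = [[18], [-10]].

18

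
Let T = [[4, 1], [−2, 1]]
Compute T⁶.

[[1394, 665], [−1330, −601]]

tr T = 5 and det T = 6, so the characteristic polynomial is λ² − (5)λ + (6) with roots 3 and 2.
Eigenvectors give P = [[1, 1], [−1, −2]] with P⁻¹ = [[2, 1], [−1, −1]], and T = P·diag(3, 2)·P⁻¹.
Then T⁶ = P·diag(729, 64)·P⁻¹ = [[729, 64], [−729, −128]] · [[2, 1], [−1, −1]] = [[1394, 665], [−1330, −601]].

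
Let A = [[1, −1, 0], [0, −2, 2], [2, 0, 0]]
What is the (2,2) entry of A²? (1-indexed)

4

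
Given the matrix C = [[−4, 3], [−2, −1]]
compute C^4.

[[−50, −75], [50, −125]]

C^2 = [[10, −15], [10, −5]]
C^3 = [[−10, 45], [−30, 35]]
C^4 = [[−50, −75], [50, −125]]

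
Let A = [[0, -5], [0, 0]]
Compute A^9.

[[0, 0], [0, 0]]

A is strictly triangular, hence nilpotent: A^2 = 0, so A^9 = 0.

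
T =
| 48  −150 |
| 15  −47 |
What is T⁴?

[[666, −1950], [195, −569]]

tr T = 1 and det T = −6, so the characteristic polynomial is λ² − (1)λ + (−6) with roots −2 and 3.
Eigenvectors give P = [[3, −10], [1, −3]] with P⁻¹ = [[−3, 10], [−1, 3]], and T = P·diag(−2, 3)·P⁻¹.
Then T⁴ = P·diag(16, 81)·P⁻¹ = [[48, −810], [16, −243]] · [[−3, 10], [−1, 3]] = [[666, −1950], [195, −569]].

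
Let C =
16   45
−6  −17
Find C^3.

tr C = −1 and det C = −2, so the characteristic polynomial is λ² − (−1)λ + (−2) with roots 1 and −2.
Eigenvectors give P = [[−3, −5], [1, 2]] with P⁻¹ = [[−2, −5], [1, 3]], and C = P·diag(1, −2)·P⁻¹.
Then C^3 = P·diag(1, −8)·P⁻¹ = [[−3, 40], [1, −16]] · [[−2, −5], [1, 3]] = [[46, 135], [−18, −53]].

[[46, 135], [−18, −53]]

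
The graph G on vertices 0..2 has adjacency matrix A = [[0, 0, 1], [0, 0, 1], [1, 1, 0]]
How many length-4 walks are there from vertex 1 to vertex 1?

The number of length-4 walks from vertex 1 to vertex 1 is entry (1,1) of A⁴, where A is the adjacency matrix.
A² = [[1, 1, 0], [1, 1, 0], [0, 0, 2]]
A³ = [[0, 0, 2], [0, 0, 2], [2, 2, 0]]
A⁴ = [[2, 2, 0], [2, 2, 0], [0, 0, 4]]

2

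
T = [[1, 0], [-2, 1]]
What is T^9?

[[1, 0], [-18, 1]]

T = I + N where N = [[0, 0], [-2, 0]] is strictly lower-triangular, so N^2 = 0.
(I + N)^9 = I + 9·N = [[1, 0], [-18, 1]].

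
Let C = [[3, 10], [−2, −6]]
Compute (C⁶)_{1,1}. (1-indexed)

tr C = −3 and det C = 2, so the characteristic polynomial is λ² − (−3)λ + (2) with roots −1 and −2.
Eigenvectors give P = [[5, −2], [−2, 1]] with P⁻¹ = [[1, 2], [2, 5]], and C = P·diag(−1, −2)·P⁻¹.
Then C⁶ = P·diag(1, 64)·P⁻¹ = [[5, −128], [−2, 64]] · [[1, 2], [2, 5]] = [[−251, −630], [126, 316]].

−251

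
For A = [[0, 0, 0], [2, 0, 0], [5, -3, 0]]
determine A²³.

[[0, 0, 0], [0, 0, 0], [0, 0, 0]]

A is strictly triangular, hence nilpotent: A³ = 0, so A²³ = 0.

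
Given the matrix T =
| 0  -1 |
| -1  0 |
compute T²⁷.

[[0, -1], [-1, 0]]

T² = I (check: tr T = 0 and det T = -1), so T²⁷ = T since 27 is odd.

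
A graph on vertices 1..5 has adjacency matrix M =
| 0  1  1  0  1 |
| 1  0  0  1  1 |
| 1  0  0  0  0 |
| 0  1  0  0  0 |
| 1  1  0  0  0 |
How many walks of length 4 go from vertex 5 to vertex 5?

The number of length-4 walks from vertex 5 to vertex 5 is entry (5,5) of M⁴, where M is the adjacency matrix.
M² = [[3, 1, 0, 1, 1], [1, 3, 1, 0, 1], [0, 1, 1, 0, 1], [1, 0, 0, 1, 1], [1, 1, 1, 1, 2]]
M³ = [[2, 5, 3, 1, 4], [5, 2, 1, 3, 4], [3, 1, 0, 1, 1], [1, 3, 1, 0, 1], [4, 4, 1, 1, 2]]
M⁴ = [[12, 7, 2, 5, 7], [7, 12, 5, 2, 7], [2, 5, 3, 1, 4], [5, 2, 1, 3, 4], [7, 7, 4, 4, 8]]

8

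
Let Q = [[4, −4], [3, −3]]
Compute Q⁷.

Q² = Q (a projection; rank 1, trace 1), so Q⁷ = Q.

[[4, −4], [3, −3]]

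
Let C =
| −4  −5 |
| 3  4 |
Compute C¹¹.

[[−4, −5], [3, 4]]

C² = I (check: tr C = 0 and det C = −1), so C¹¹ = C since 11 is odd.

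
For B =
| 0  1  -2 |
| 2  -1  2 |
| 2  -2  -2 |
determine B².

[[-2, 3, 6], [2, -1, -10], [-8, 8, -4]]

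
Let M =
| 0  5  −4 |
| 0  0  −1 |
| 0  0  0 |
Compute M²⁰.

M is strictly triangular, hence nilpotent: M³ = 0, so M²⁰ = 0.

[[0, 0, 0], [0, 0, 0], [0, 0, 0]]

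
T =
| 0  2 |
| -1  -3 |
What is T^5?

[[30, 62], [-31, -63]]

tr T = -3 and det T = 2, so the characteristic polynomial is λ² − (-3)λ + (2) with roots -1 and -2.
Eigenvectors give P = [[2, -1], [-1, 1]] with P⁻¹ = [[1, 1], [1, 2]], and T = P·diag(-1, -2)·P⁻¹.
Then T^5 = P·diag(-1, -32)·P⁻¹ = [[-2, 32], [1, -32]] · [[1, 1], [1, 2]] = [[30, 62], [-31, -63]].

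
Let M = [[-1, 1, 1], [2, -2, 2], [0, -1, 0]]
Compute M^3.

[[-11, 10, -5], [14, -12, 2], [6, -4, 2]]

M^2 = [[3, -4, 1], [-6, 4, -2], [-2, 2, -2]]
M^3 = [[-11, 10, -5], [14, -12, 2], [6, -4, 2]]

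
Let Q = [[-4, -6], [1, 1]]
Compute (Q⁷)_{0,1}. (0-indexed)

tr Q = -3 and det Q = 2, so the characteristic polynomial is λ² − (-3)λ + (2) with roots -2 and -1.
Eigenvectors give P = [[-3, 2], [1, -1]] with P⁻¹ = [[-1, -2], [-1, -3]], and Q = P·diag(-2, -1)·P⁻¹.
Then Q⁷ = P·diag(-128, -1)·P⁻¹ = [[384, -2], [-128, 1]] · [[-1, -2], [-1, -3]] = [[-382, -762], [127, 253]].

-762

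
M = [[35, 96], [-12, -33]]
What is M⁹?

tr M = 2 and det M = -3, so the characteristic polynomial is λ² − (2)λ + (-3) with roots -1 and 3.
Eigenvectors give P = [[-8, -3], [3, 1]] with P⁻¹ = [[1, 3], [-3, -8]], and M = P·diag(-1, 3)·P⁻¹.
Then M⁹ = P·diag(-1, 19683)·P⁻¹ = [[8, -59049], [-3, 19683]] · [[1, 3], [-3, -8]] = [[177155, 472416], [-59052, -157473]].

[[177155, 472416], [-59052, -157473]]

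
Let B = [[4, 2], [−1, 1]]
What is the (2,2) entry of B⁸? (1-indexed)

−6049

tr B = 5 and det B = 6, so the characteristic polynomial is λ² − (5)λ + (6) with roots 3 and 2.
Eigenvectors give P = [[2, 1], [−1, −1]] with P⁻¹ = [[1, 1], [−1, −2]], and B = P·diag(3, 2)·P⁻¹.
Then B⁸ = P·diag(6561, 256)·P⁻¹ = [[13122, 256], [−6561, −256]] · [[1, 1], [−1, −2]] = [[12866, 12610], [−6305, −6049]].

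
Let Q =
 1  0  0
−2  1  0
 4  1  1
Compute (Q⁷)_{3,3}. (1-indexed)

1

Q = I + N where N = [[0, 0, 0], [−2, 0, 0], [4, 1, 0]] is strictly lower-triangular, so N³ = 0.
(I + N)⁷ = I + 7·N + 21·N² = [[1, 0, 0], [−14, 1, 0], [−14, 7, 1]].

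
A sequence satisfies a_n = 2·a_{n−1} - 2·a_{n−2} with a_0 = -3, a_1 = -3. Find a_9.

With companion matrix M = [[2, -2], [1, 0]], [a_n, a_{n−1}]ᵀ = M·[a_{n−1}, a_{n−2}]ᵀ, so [a_9, a_8]ᵀ = M^8·[a_1, a_0]ᵀ.
M^8 = [[16, 0], [0, 16]], giving [a_9, a_8]ᵀ = [[-48], [-48]].

-48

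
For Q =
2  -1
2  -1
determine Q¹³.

Q² = Q (a projection; rank 1, trace 1), so Q¹³ = Q.

[[2, -1], [2, -1]]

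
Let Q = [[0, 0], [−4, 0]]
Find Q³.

[[0, 0], [0, 0]]

Q is strictly triangular, hence nilpotent: Q² = 0, so Q³ = 0.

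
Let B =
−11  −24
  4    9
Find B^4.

[[241, 480], [−80, −159]]

tr B = −2 and det B = −3, so the characteristic polynomial is λ² − (−2)λ + (−3) with roots −3 and 1.
Eigenvectors give P = [[3, −2], [−1, 1]] with P⁻¹ = [[1, 2], [1, 3]], and B = P·diag(−3, 1)·P⁻¹.
Then B^4 = P·diag(81, 1)·P⁻¹ = [[243, −2], [−81, 1]] · [[1, 2], [1, 3]] = [[241, 480], [−80, −159]].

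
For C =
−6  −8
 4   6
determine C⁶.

tr C = 0 and det C = −4, so the characteristic polynomial is λ² − (0)λ + (−4) with roots 2 and −2.
Eigenvectors give P = [[−1, 2], [1, −1]] with P⁻¹ = [[1, 2], [1, 1]], and C = P·diag(2, −2)·P⁻¹.
Then C⁶ = P·diag(64, 64)·P⁻¹ = [[−64, 128], [64, −64]] · [[1, 2], [1, 1]] = [[64, 0], [0, 64]].

[[64, 0], [0, 64]]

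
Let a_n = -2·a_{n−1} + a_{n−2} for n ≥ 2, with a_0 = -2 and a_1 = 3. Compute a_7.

647

With companion matrix T = [[-2, 1], [1, 0]], [a_n, a_{n−1}]ᵀ = T·[a_{n−1}, a_{n−2}]ᵀ, so [a_7, a_6]ᵀ = T⁶·[a_1, a_0]ᵀ.
T⁶ = [[169, -70], [-70, 29]], giving [a_7, a_6]ᵀ = [[647], [-268]].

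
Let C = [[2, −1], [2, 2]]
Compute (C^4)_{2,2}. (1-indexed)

C^2 = [[2, −4], [8, 2]]
C^3 = [[−4, −10], [20, −4]]
C^4 = [[−28, −16], [32, −28]]

−28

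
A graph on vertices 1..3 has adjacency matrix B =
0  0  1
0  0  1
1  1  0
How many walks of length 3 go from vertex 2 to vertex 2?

The number of length-3 walks from vertex 2 to vertex 2 is entry (2,2) of B^3, where B is the adjacency matrix.
B^2 = [[1, 1, 0], [1, 1, 0], [0, 0, 2]]
B^3 = [[0, 0, 2], [0, 0, 2], [2, 2, 0]]

0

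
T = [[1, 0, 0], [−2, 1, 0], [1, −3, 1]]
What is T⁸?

T = I + N where N = [[0, 0, 0], [−2, 0, 0], [1, −3, 0]] is strictly lower-triangular, so N³ = 0.
(I + N)⁸ = I + 8·N + 28·N² = [[1, 0, 0], [−16, 1, 0], [176, −24, 1]].

[[1, 0, 0], [−16, 1, 0], [176, −24, 1]]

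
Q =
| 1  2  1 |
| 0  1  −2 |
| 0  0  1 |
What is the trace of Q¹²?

3

Q = I + N where N = [[0, 2, 1], [0, 0, −2], [0, 0, 0]] is strictly upper-triangular, so N³ = 0.
(I + N)¹² = I + 12·N + 66·N² = [[1, 24, −252], [0, 1, −24], [0, 0, 1]].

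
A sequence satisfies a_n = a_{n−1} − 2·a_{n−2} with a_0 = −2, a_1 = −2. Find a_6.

With companion matrix Q = [[1, −2], [1, 0]], [a_n, a_{n−1}]ᵀ = Q·[a_{n−1}, a_{n−2}]ᵀ, so [a_6, a_5]ᵀ = Q⁵·[a_1, a_0]ᵀ.
Q⁵ = [[5, 2], [−1, 6]], giving [a_6, a_5]ᵀ = [[−14], [−10]].

−14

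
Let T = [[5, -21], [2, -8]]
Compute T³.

tr T = -3 and det T = 2, so the characteristic polynomial is λ² − (-3)λ + (2) with roots -1 and -2.
Eigenvectors give P = [[7, 3], [2, 1]] with P⁻¹ = [[1, -3], [-2, 7]], and T = P·diag(-1, -2)·P⁻¹.
Then T³ = P·diag(-1, -8)·P⁻¹ = [[-7, -24], [-2, -8]] · [[1, -3], [-2, 7]] = [[41, -147], [14, -50]].

[[41, -147], [14, -50]]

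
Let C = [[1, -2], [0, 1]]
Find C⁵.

C = I + N where N = [[0, -2], [0, 0]] is strictly upper-triangular, so N² = 0.
(I + N)⁵ = I + 5·N = [[1, -10], [0, 1]].

[[1, -10], [0, 1]]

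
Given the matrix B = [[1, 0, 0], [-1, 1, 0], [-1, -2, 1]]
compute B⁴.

B = I + N where N = [[0, 0, 0], [-1, 0, 0], [-1, -2, 0]] is strictly lower-triangular, so N³ = 0.
(I + N)⁴ = I + 4·N + 6·N² = [[1, 0, 0], [-4, 1, 0], [8, -8, 1]].

[[1, 0, 0], [-4, 1, 0], [8, -8, 1]]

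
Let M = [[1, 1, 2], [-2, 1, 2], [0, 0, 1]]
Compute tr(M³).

-9

M² = [[-1, 2, 6], [-4, -1, 0], [0, 0, 1]]
M³ = [[-5, 1, 8], [-2, -5, -10], [0, 0, 1]]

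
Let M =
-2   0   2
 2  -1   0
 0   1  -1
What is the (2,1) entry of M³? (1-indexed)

14

M² = [[4, 2, -6], [-6, 1, 4], [2, -2, 1]]
M³ = [[-4, -8, 14], [14, 3, -16], [-8, 3, 3]]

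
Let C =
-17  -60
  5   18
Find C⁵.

tr C = 1 and det C = -6, so the characteristic polynomial is λ² − (1)λ + (-6) with roots 3 and -2.
Eigenvectors give P = [[-3, 4], [1, -1]] with P⁻¹ = [[1, 4], [1, 3]], and C = P·diag(3, -2)·P⁻¹.
Then C⁵ = P·diag(243, -32)·P⁻¹ = [[-729, -128], [243, 32]] · [[1, 4], [1, 3]] = [[-857, -3300], [275, 1068]].

[[-857, -3300], [275, 1068]]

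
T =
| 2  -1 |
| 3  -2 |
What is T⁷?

[[2, -1], [3, -2]]

T² = I (check: tr T = 0 and det T = -1), so T⁷ = T since 7 is odd.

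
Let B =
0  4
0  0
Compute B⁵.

B is strictly triangular, hence nilpotent: B² = 0, so B⁵ = 0.

[[0, 0], [0, 0]]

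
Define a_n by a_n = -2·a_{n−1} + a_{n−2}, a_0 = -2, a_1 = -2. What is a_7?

With companion matrix C = [[-2, 1], [1, 0]], [a_n, a_{n−1}]ᵀ = C·[a_{n−1}, a_{n−2}]ᵀ, so [a_7, a_6]ᵀ = C⁶·[a_1, a_0]ᵀ.
C⁶ = [[169, -70], [-70, 29]], giving [a_7, a_6]ᵀ = [[-198], [82]].

-198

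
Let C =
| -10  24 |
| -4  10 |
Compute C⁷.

[[-640, 1536], [-256, 640]]

tr C = 0 and det C = -4, so the characteristic polynomial is λ² − (0)λ + (-4) with roots 2 and -2.
Eigenvectors give P = [[-2, 3], [-1, 1]] with P⁻¹ = [[1, -3], [1, -2]], and C = P·diag(2, -2)·P⁻¹.
Then C⁷ = P·diag(128, -128)·P⁻¹ = [[-256, -384], [-128, -128]] · [[1, -3], [1, -2]] = [[-640, 1536], [-256, 640]].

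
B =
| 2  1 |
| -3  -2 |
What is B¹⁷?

B² = I (check: tr B = 0 and det B = -1), so B¹⁷ = B since 17 is odd.

[[2, 1], [-3, -2]]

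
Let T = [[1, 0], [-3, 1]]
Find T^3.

[[1, 0], [-9, 1]]

T = I + N where N = [[0, 0], [-3, 0]] is strictly lower-triangular, so N^2 = 0.
(I + N)^3 = I + 3·N = [[1, 0], [-9, 1]].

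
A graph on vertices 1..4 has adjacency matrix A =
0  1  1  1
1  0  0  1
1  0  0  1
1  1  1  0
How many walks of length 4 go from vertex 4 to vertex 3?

9

The number of length-4 walks from vertex 4 to vertex 3 is entry (4,3) of A⁴, where A is the adjacency matrix.
A² = [[3, 1, 1, 2], [1, 2, 2, 1], [1, 2, 2, 1], [2, 1, 1, 3]]
A³ = [[4, 5, 5, 5], [5, 2, 2, 5], [5, 2, 2, 5], [5, 5, 5, 4]]
A⁴ = [[15, 9, 9, 14], [9, 10, 10, 9], [9, 10, 10, 9], [14, 9, 9, 15]]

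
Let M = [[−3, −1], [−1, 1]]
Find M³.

[[−32, −8], [−8, 0]]

M² = [[10, 2], [2, 2]]
M³ = [[−32, −8], [−8, 0]]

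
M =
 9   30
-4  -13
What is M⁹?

[[98409, 295230], [-39364, -118093]]

tr M = -4 and det M = 3, so the characteristic polynomial is λ² − (-4)λ + (3) with roots -3 and -1.
Eigenvectors give P = [[-5, -3], [2, 1]] with P⁻¹ = [[1, 3], [-2, -5]], and M = P·diag(-3, -1)·P⁻¹.
Then M⁹ = P·diag(-19683, -1)·P⁻¹ = [[98415, 3], [-39366, -1]] · [[1, 3], [-2, -5]] = [[98409, 295230], [-39364, -118093]].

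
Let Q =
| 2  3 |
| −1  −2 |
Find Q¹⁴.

Q² = I (check: tr Q = 0 and det Q = −1), so Q¹⁴ = I since 14 is even.

[[1, 0], [0, 1]]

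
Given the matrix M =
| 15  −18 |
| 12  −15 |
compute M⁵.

tr M = 0 and det M = −9, so the characteristic polynomial is λ² − (0)λ + (−9) with roots 3 and −3.
Eigenvectors give P = [[3, 1], [2, 1]] with P⁻¹ = [[1, −1], [−2, 3]], and M = P·diag(3, −3)·P⁻¹.
Then M⁵ = P·diag(243, −243)·P⁻¹ = [[729, −243], [486, −243]] · [[1, −1], [−2, 3]] = [[1215, −1458], [972, −1215]].

[[1215, −1458], [972, −1215]]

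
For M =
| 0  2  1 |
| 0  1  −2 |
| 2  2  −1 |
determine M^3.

M^2 = [[2, 4, −5], [−4, −3, 0], [−2, 4, −1]]
M^3 = [[−10, −2, −1], [0, −11, 2], [−2, −2, −9]]

[[−10, −2, −1], [0, −11, 2], [−2, −2, −9]]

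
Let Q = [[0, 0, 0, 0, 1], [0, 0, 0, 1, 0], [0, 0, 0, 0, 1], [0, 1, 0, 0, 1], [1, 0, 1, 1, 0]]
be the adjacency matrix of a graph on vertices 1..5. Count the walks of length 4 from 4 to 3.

4

The number of length-4 walks from vertex 4 to vertex 3 is entry (4,3) of Q⁴, where Q is the adjacency matrix.
Q² = [[1, 0, 1, 1, 0], [0, 1, 0, 0, 1], [1, 0, 1, 1, 0], [1, 0, 1, 2, 0], [0, 1, 0, 0, 3]]
Q³ = [[0, 1, 0, 0, 3], [1, 0, 1, 2, 0], [0, 1, 0, 0, 3], [0, 2, 0, 0, 4], [3, 0, 3, 4, 0]]
Q⁴ = [[3, 0, 3, 4, 0], [0, 2, 0, 0, 4], [3, 0, 3, 4, 0], [4, 0, 4, 6, 0], [0, 4, 0, 0, 10]]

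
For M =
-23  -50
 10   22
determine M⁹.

tr M = -1 and det M = -6, so the characteristic polynomial is λ² − (-1)λ + (-6) with roots -3 and 2.
Eigenvectors give P = [[5, 2], [-2, -1]] with P⁻¹ = [[1, 2], [-2, -5]], and M = P·diag(-3, 2)·P⁻¹.
Then M⁹ = P·diag(-19683, 512)·P⁻¹ = [[-98415, 1024], [39366, -512]] · [[1, 2], [-2, -5]] = [[-100463, -201950], [40390, 81292]].

[[-100463, -201950], [40390, 81292]]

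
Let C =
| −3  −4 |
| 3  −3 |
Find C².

[[−3, 24], [−18, −3]]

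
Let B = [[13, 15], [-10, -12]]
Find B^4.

tr B = 1 and det B = -6, so the characteristic polynomial is λ² − (1)λ + (-6) with roots 3 and -2.
Eigenvectors give P = [[3, -1], [-2, 1]] with P⁻¹ = [[1, 1], [2, 3]], and B = P·diag(3, -2)·P⁻¹.
Then B^4 = P·diag(81, 16)·P⁻¹ = [[243, -16], [-162, 16]] · [[1, 1], [2, 3]] = [[211, 195], [-130, -114]].

[[211, 195], [-130, -114]]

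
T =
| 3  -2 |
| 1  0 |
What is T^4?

T^2 = [[7, -6], [3, -2]]
T^3 = [[15, -14], [7, -6]]
T^4 = [[31, -30], [15, -14]]

[[31, -30], [15, -14]]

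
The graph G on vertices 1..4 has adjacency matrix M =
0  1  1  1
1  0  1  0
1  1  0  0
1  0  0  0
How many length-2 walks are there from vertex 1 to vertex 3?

1

The number of length-2 walks from vertex 1 to vertex 3 is entry (1,3) of M², where M is the adjacency matrix.
M² = [[3, 1, 1, 0], [1, 2, 1, 1], [1, 1, 2, 1], [0, 1, 1, 1]]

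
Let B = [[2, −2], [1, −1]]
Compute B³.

[[2, −2], [1, −1]]

B² = B (a projection; rank 1, trace 1), so B³ = B.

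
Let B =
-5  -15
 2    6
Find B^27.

B² = B (a projection; rank 1, trace 1), so B^27 = B.

[[-5, -15], [2, 6]]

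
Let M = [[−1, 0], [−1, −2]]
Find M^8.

[[1, 0], [255, 256]]

tr M = −3 and det M = 2, so the characteristic polynomial is λ² − (−3)λ + (2) with roots −1 and −2.
Eigenvectors give P = [[1, 0], [−1, −1]] with P⁻¹ = [[1, 0], [−1, −1]], and M = P·diag(−1, −2)·P⁻¹.
Then M^8 = P·diag(1, 256)·P⁻¹ = [[1, 0], [−1, −256]] · [[1, 0], [−1, −1]] = [[1, 0], [255, 256]].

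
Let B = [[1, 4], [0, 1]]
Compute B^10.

B = I + N where N = [[0, 4], [0, 0]] is strictly upper-triangular, so N^2 = 0.
(I + N)^10 = I + 10·N = [[1, 40], [0, 1]].

[[1, 40], [0, 1]]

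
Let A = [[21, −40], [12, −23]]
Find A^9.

[[98421, −196840], [59052, −118103]]

tr A = −2 and det A = −3, so the characteristic polynomial is λ² − (−2)λ + (−3) with roots −3 and 1.
Eigenvectors give P = [[5, −2], [3, −1]] with P⁻¹ = [[−1, 2], [−3, 5]], and A = P·diag(−3, 1)·P⁻¹.
Then A^9 = P·diag(−19683, 1)·P⁻¹ = [[−98415, −2], [−59049, −1]] · [[−1, 2], [−3, 5]] = [[98421, −196840], [59052, −118103]].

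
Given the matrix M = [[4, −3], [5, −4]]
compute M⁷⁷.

[[4, −3], [5, −4]]

M² = I (check: tr M = 0 and det M = −1), so M⁷⁷ = M since 77 is odd.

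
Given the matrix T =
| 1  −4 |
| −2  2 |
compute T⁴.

[[153, −252], [−126, 216]]

T² = [[9, −12], [−6, 12]]
T³ = [[33, −60], [−30, 48]]
T⁴ = [[153, −252], [−126, 216]]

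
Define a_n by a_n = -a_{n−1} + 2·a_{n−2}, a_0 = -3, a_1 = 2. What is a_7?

212

With companion matrix C = [[-1, 2], [1, 0]], [a_n, a_{n−1}]ᵀ = C·[a_{n−1}, a_{n−2}]ᵀ, so [a_7, a_6]ᵀ = C^6·[a_1, a_0]ᵀ.
C^6 = [[43, -42], [-21, 22]], giving [a_7, a_6]ᵀ = [[212], [-108]].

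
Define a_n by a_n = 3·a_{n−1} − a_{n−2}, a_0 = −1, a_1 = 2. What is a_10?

With companion matrix A = [[3, −1], [1, 0]], [a_n, a_{n−1}]ᵀ = A·[a_{n−1}, a_{n−2}]ᵀ, so [a_10, a_9]ᵀ = A^9·[a_1, a_0]ᵀ.
A^9 = [[6765, −2584], [2584, −987]], giving [a_10, a_9]ᵀ = [[16114], [6155]].

16114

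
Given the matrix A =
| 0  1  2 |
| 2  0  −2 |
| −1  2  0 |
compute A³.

A² = [[0, 4, −2], [2, −2, 4], [4, −1, −6]]
A³ = [[10, −4, −8], [−8, 10, 8], [4, −8, 10]]

[[10, −4, −8], [−8, 10, 8], [4, −8, 10]]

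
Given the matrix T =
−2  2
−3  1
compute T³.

[[10, −6], [9, 1]]

T² = [[−2, −2], [3, −5]]
T³ = [[10, −6], [9, 1]]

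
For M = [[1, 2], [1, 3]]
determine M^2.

[[3, 8], [4, 11]]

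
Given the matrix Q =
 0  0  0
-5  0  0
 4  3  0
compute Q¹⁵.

Q is strictly triangular, hence nilpotent: Q³ = 0, so Q¹⁵ = 0.

[[0, 0, 0], [0, 0, 0], [0, 0, 0]]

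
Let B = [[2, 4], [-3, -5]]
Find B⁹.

[[1532, 2044], [-1533, -2045]]

tr B = -3 and det B = 2, so the characteristic polynomial is λ² − (-3)λ + (2) with roots -1 and -2.
Eigenvectors give P = [[4, -1], [-3, 1]] with P⁻¹ = [[1, 1], [3, 4]], and B = P·diag(-1, -2)·P⁻¹.
Then B⁹ = P·diag(-1, -512)·P⁻¹ = [[-4, 512], [3, -512]] · [[1, 1], [3, 4]] = [[1532, 2044], [-1533, -2045]].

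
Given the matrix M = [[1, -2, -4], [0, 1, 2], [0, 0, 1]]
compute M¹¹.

M = I + N where N = [[0, -2, -4], [0, 0, 2], [0, 0, 0]] is strictly upper-triangular, so N³ = 0.
(I + N)¹¹ = I + 11·N + 55·N² = [[1, -22, -264], [0, 1, 22], [0, 0, 1]].

[[1, -22, -264], [0, 1, 22], [0, 0, 1]]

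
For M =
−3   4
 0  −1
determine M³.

[[−27, 52], [0, −1]]

M² = [[9, −16], [0, 1]]
M³ = [[−27, 52], [0, −1]]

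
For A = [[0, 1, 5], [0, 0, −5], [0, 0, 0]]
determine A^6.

A is strictly triangular, hence nilpotent: A^3 = 0, so A^6 = 0.

[[0, 0, 0], [0, 0, 0], [0, 0, 0]]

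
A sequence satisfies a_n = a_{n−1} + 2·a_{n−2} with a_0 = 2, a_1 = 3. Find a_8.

427

With companion matrix Q = [[1, 2], [1, 0]], [a_n, a_{n−1}]ᵀ = Q·[a_{n−1}, a_{n−2}]ᵀ, so [a_8, a_7]ᵀ = Q⁷·[a_1, a_0]ᵀ.
Q⁷ = [[85, 86], [43, 42]], giving [a_8, a_7]ᵀ = [[427], [213]].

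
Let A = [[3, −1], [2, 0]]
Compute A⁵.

tr A = 3 and det A = 2, so the characteristic polynomial is λ² − (3)λ + (2) with roots 2 and 1.
Eigenvectors give P = [[1, −1], [1, −2]] with P⁻¹ = [[2, −1], [1, −1]], and A = P·diag(2, 1)·P⁻¹.
Then A⁵ = P·diag(32, 1)·P⁻¹ = [[32, −1], [32, −2]] · [[2, −1], [1, −1]] = [[63, −31], [62, −30]].

[[63, −31], [62, −30]]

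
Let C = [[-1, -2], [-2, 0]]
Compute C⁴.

[[29, 18], [18, 20]]

C² = [[5, 2], [2, 4]]
C³ = [[-9, -10], [-10, -4]]
C⁴ = [[29, 18], [18, 20]]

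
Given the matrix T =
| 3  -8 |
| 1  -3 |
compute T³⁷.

T² = I (check: tr T = 0 and det T = -1), so T³⁷ = T since 37 is odd.

[[3, -8], [1, -3]]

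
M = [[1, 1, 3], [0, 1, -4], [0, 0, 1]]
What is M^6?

M = I + N where N = [[0, 1, 3], [0, 0, -4], [0, 0, 0]] is strictly upper-triangular, so N^3 = 0.
(I + N)^6 = I + 6·N + 15·N^2 = [[1, 6, -42], [0, 1, -24], [0, 0, 1]].

[[1, 6, -42], [0, 1, -24], [0, 0, 1]]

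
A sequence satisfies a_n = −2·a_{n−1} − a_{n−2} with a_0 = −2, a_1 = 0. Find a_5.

−8

With companion matrix A = [[−2, −1], [1, 0]], [a_n, a_{n−1}]ᵀ = A·[a_{n−1}, a_{n−2}]ᵀ, so [a_5, a_4]ᵀ = A⁴·[a_1, a_0]ᵀ.
A⁴ = [[5, 4], [−4, −3]], giving [a_5, a_4]ᵀ = [[−8], [6]].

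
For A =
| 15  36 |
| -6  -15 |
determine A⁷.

tr A = 0 and det A = -9, so the characteristic polynomial is λ² − (0)λ + (-9) with roots -3 and 3.
Eigenvectors give P = [[-2, 3], [1, -1]] with P⁻¹ = [[1, 3], [1, 2]], and A = P·diag(-3, 3)·P⁻¹.
Then A⁷ = P·diag(-2187, 2187)·P⁻¹ = [[4374, 6561], [-2187, -2187]] · [[1, 3], [1, 2]] = [[10935, 26244], [-4374, -10935]].

[[10935, 26244], [-4374, -10935]]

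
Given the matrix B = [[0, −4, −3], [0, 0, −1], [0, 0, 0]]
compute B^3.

B is strictly triangular, hence nilpotent: B^3 = 0, so B^3 = 0.

[[0, 0, 0], [0, 0, 0], [0, 0, 0]]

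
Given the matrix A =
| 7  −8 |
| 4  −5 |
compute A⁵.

tr A = 2 and det A = −3, so the characteristic polynomial is λ² − (2)λ + (−3) with roots −1 and 3.
Eigenvectors give P = [[−1, −2], [−1, −1]] with P⁻¹ = [[1, −2], [−1, 1]], and A = P·diag(−1, 3)·P⁻¹.
Then A⁵ = P·diag(−1, 243)·P⁻¹ = [[1, −486], [1, −243]] · [[1, −2], [−1, 1]] = [[487, −488], [244, −245]].

[[487, −488], [244, −245]]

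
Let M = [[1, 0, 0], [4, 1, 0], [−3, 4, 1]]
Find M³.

[[1, 0, 0], [12, 1, 0], [39, 12, 1]]

M = I + N where N = [[0, 0, 0], [4, 0, 0], [−3, 4, 0]] is strictly lower-triangular, so N³ = 0.
(I + N)³ = I + 3·N + 3·N² = [[1, 0, 0], [12, 1, 0], [39, 12, 1]].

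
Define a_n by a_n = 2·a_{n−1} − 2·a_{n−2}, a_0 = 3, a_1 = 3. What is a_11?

With companion matrix Q = [[2, −2], [1, 0]], [a_n, a_{n−1}]ᵀ = Q·[a_{n−1}, a_{n−2}]ᵀ, so [a_11, a_10]ᵀ = Q^10·[a_1, a_0]ᵀ.
Q^10 = [[32, −64], [32, −32]], giving [a_11, a_10]ᵀ = [[−96], [0]].

−96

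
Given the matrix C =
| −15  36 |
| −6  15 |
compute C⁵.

tr C = 0 and det C = −9, so the characteristic polynomial is λ² − (0)λ + (−9) with roots 3 and −3.
Eigenvectors give P = [[2, 3], [1, 1]] with P⁻¹ = [[−1, 3], [1, −2]], and C = P·diag(3, −3)·P⁻¹.
Then C⁵ = P·diag(243, −243)·P⁻¹ = [[486, −729], [243, −243]] · [[−1, 3], [1, −2]] = [[−1215, 2916], [−486, 1215]].

[[−1215, 2916], [−486, 1215]]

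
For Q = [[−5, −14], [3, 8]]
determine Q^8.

tr Q = 3 and det Q = 2, so the characteristic polynomial is λ² − (3)λ + (2) with roots 2 and 1.
Eigenvectors give P = [[−2, −7], [1, 3]] with P⁻¹ = [[3, 7], [−1, −2]], and Q = P·diag(2, 1)·P⁻¹.
Then Q^8 = P·diag(256, 1)·P⁻¹ = [[−512, −7], [256, 3]] · [[3, 7], [−1, −2]] = [[−1529, −3570], [765, 1786]].

[[−1529, −3570], [765, 1786]]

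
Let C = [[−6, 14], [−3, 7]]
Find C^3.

C² = C (a projection; rank 1, trace 1), so C^3 = C.

[[−6, 14], [−3, 7]]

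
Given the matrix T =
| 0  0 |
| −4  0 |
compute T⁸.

[[0, 0], [0, 0]]

T is strictly triangular, hence nilpotent: T² = 0, so T⁸ = 0.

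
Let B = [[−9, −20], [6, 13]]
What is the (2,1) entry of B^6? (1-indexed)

tr B = 4 and det B = 3, so the characteristic polynomial is λ² − (4)λ + (3) with roots 3 and 1.
Eigenvectors give P = [[5, 2], [−3, −1]] with P⁻¹ = [[−1, −2], [3, 5]], and B = P·diag(3, 1)·P⁻¹.
Then B^6 = P·diag(729, 1)·P⁻¹ = [[3645, 2], [−2187, −1]] · [[−1, −2], [3, 5]] = [[−3639, −7280], [2184, 4369]].

2184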